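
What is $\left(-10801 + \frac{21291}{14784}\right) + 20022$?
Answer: $\frac{45448185}{4928} \approx 9222.4$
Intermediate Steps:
$\left(-10801 + \frac{21291}{14784}\right) + 20022 = \left(-10801 + 21291 \cdot \frac{1}{14784}\right) + 20022 = \left(-10801 + \frac{7097}{4928}\right) + 20022 = - \frac{53220231}{4928} + 20022 = \frac{45448185}{4928}$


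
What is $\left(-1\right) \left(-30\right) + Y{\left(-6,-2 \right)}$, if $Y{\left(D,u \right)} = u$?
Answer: $28$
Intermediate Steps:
$\left(-1\right) \left(-30\right) + Y{\left(-6,-2 \right)} = \left(-1\right) \left(-30\right) - 2 = 30 - 2 = 28$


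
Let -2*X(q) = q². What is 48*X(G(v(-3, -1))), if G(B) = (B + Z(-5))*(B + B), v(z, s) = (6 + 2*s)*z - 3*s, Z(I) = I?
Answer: -1524096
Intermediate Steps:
v(z, s) = -3*s + z*(6 + 2*s) (v(z, s) = z*(6 + 2*s) - 3*s = -3*s + z*(6 + 2*s))
G(B) = 2*B*(-5 + B) (G(B) = (B - 5)*(B + B) = (-5 + B)*(2*B) = 2*B*(-5 + B))
X(q) = -q²/2
48*X(G(v(-3, -1))) = 48*(-4*(-5 + (-3*(-1) + 6*(-3) + 2*(-1)*(-3)))²*(-3*(-1) + 6*(-3) + 2*(-1)*(-3))²/2) = 48*(-4*(-5 + (3 - 18 + 6))²*(3 - 18 + 6)²/2) = 48*(-324*(-5 - 9)²/2) = 48*(-(2*(-9)*(-14))²/2) = 48*(-½*252²) = 48*(-½*63504) = 48*(-31752) = -1524096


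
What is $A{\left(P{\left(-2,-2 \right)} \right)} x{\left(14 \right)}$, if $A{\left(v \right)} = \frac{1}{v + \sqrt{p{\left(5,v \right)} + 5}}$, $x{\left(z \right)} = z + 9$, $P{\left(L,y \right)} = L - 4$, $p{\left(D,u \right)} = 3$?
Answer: $- \frac{69}{14} - \frac{23 \sqrt{2}}{14} \approx -7.2519$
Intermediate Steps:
$P{\left(L,y \right)} = -4 + L$ ($P{\left(L,y \right)} = L - 4 = -4 + L$)
$x{\left(z \right)} = 9 + z$
$A{\left(v \right)} = \frac{1}{v + 2 \sqrt{2}}$ ($A{\left(v \right)} = \frac{1}{v + \sqrt{3 + 5}} = \frac{1}{v + \sqrt{8}} = \frac{1}{v + 2 \sqrt{2}}$)
$A{\left(P{\left(-2,-2 \right)} \right)} x{\left(14 \right)} = \frac{9 + 14}{\left(-4 - 2\right) + 2 \sqrt{2}} = \frac{1}{-6 + 2 \sqrt{2}} \cdot 23 = \frac{23}{-6 + 2 \sqrt{2}}$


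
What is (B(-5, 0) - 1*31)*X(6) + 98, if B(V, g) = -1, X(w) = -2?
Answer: 162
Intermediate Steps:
(B(-5, 0) - 1*31)*X(6) + 98 = (-1 - 1*31)*(-2) + 98 = (-1 - 31)*(-2) + 98 = -32*(-2) + 98 = 64 + 98 = 162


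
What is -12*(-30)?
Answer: 360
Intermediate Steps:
-12*(-30) = -1*(-360) = 360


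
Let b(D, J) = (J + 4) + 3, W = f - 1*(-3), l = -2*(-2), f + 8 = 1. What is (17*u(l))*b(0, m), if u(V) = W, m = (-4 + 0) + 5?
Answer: -544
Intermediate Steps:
f = -7 (f = -8 + 1 = -7)
l = 4
m = 1 (m = -4 + 5 = 1)
W = -4 (W = -7 - 1*(-3) = -7 + 3 = -4)
b(D, J) = 7 + J (b(D, J) = (4 + J) + 3 = 7 + J)
u(V) = -4
(17*u(l))*b(0, m) = (17*(-4))*(7 + 1) = -68*8 = -544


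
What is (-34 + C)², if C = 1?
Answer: 1089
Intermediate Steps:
(-34 + C)² = (-34 + 1)² = (-33)² = 1089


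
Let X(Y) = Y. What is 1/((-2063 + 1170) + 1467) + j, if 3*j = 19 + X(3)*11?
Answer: 29851/1722 ≈ 17.335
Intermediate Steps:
j = 52/3 (j = (19 + 3*11)/3 = (19 + 33)/3 = (⅓)*52 = 52/3 ≈ 17.333)
1/((-2063 + 1170) + 1467) + j = 1/((-2063 + 1170) + 1467) + 52/3 = 1/(-893 + 1467) + 52/3 = 1/574 + 52/3 = 29851/1722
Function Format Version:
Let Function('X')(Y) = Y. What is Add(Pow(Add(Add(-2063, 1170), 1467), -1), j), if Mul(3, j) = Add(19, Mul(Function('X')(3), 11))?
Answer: Rational(29851, 1722) ≈ 17.335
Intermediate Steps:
j = Rational(52, 3) (j = Mul(Rational(1, 3), Add(19, Mul(3, 11))) = Mul(Rational(1, 3), Add(19, 33)) = Mul(Rational(1, 3), 52) = Rational(52, 3) ≈ 17.333)
Add(Pow(Add(Add(-2063, 1170), 1467), -1), j) = Add(Pow(Add(Add(-2063, 1170), 1467), -1), Rational(52, 3)) = Add(Pow(Add(-893, 1467), -1), Rational(52, 3)) = Add(Pow(574, -1), Rational(52, 3)) = Add(Rational(1, 574), Rational(52, 3)) = Rational(29851, 1722)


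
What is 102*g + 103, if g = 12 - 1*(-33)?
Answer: 4693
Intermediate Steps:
g = 45 (g = 12 + 33 = 45)
102*g + 103 = 102*45 + 103 = 4590 + 103 = 4693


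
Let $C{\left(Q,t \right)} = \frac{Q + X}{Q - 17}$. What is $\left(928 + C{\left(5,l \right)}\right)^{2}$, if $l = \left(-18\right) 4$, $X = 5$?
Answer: $\frac{30946969}{36} \approx 8.5964 \cdot 10^{5}$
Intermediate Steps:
$l = -72$
$C{\left(Q,t \right)} = \frac{5 + Q}{-17 + Q}$ ($C{\left(Q,t \right)} = \frac{Q + 5}{Q - 17} = \frac{5 + Q}{-17 + Q}$)
$\left(928 + C{\left(5,l \right)}\right)^{2} = \left(928 + \frac{5 + 5}{-17 + 5}\right)^{2} = \left(928 + \frac{1}{-12} \cdot 10\right)^{2} = \left(928 - \frac{5}{6}\right)^{2} = \left(\frac{5563}{6}\right)^{2} = \frac{30946969}{36}$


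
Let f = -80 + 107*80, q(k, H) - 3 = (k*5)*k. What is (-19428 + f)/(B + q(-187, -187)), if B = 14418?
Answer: -782/13519 ≈ -0.057845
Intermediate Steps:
q(k, H) = 3 + 5*k**2 (q(k, H) = 3 + (k*5)*k = 3 + (5*k)*k = 3 + 5*k**2)
f = 8480 (f = -80 + 8560 = 8480)
(-19428 + f)/(B + q(-187, -187)) = (-19428 + 8480)/(14418 + (3 + 5*(-187)**2)) = -10948/(14418 + (3 + 5*34969)) = -10948/(14418 + (3 + 174845)) = -10948/(14418 + 174848) = -10948/189266 = -10948*1/189266 = -782/13519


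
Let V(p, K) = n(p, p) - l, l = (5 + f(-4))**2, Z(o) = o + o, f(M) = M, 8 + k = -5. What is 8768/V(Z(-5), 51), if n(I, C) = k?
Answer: -4384/7 ≈ -626.29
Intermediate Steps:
k = -13 (k = -8 - 5 = -13)
n(I, C) = -13
Z(o) = 2*o
l = 1 (l = (5 - 4)**2 = 1**2 = 1)
V(p, K) = -14 (V(p, K) = -13 - 1*1 = -13 - 1 = -14)
8768/V(Z(-5), 51) = 8768/(-14) = 8768*(-1/14) = -4384/7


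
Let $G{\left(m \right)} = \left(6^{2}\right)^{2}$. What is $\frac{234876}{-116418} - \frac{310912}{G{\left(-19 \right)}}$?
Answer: $- \frac{380209922}{1571643} \approx -241.92$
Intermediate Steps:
$G{\left(m \right)} = 1296$ ($G{\left(m \right)} = 36^{2} = 1296$)
$\frac{234876}{-116418} - \frac{310912}{G{\left(-19 \right)}} = \frac{234876}{-116418} - \frac{310912}{1296} = 234876 \left(- \frac{1}{116418}\right) - \frac{19432}{81} = - \frac{39146}{19403} - \frac{19432}{81} = - \frac{380209922}{1571643}$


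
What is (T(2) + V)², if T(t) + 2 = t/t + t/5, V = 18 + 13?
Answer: 23104/25 ≈ 924.16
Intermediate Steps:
V = 31
T(t) = -1 + t/5 (T(t) = -2 + (t/t + t/5) = -2 + (1 + t*(⅕)) = -2 + (1 + t/5) = -1 + t/5)
(T(2) + V)² = ((-1 + (⅕)*2) + 31)² = ((-1 + ⅖) + 31)² = (-⅗ + 31)² = (152/5)² = 23104/25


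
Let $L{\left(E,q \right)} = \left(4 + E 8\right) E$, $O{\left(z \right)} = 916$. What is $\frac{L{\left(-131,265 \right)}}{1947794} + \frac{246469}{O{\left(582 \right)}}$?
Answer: $\frac{240098057605}{892089652} \approx 269.14$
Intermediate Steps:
$L{\left(E,q \right)} = E \left(4 + 8 E\right)$ ($L{\left(E,q \right)} = \left(4 + 8 E\right) E = E \left(4 + 8 E\right)$)
$\frac{L{\left(-131,265 \right)}}{1947794} + \frac{246469}{O{\left(582 \right)}} = \frac{4 \left(-131\right) \left(1 + 2 \left(-131\right)\right)}{1947794} + \frac{246469}{916} = 4 \left(-131\right) \left(1 - 262\right) \frac{1}{1947794} + 246469 \cdot \frac{1}{916} = 4 \left(-131\right) \left(-261\right) \frac{1}{1947794} + \frac{246469}{916} = 136764 \cdot \frac{1}{1947794} + \frac{246469}{916} = \frac{68382}{973897} + \frac{246469}{916} = \frac{240098057605}{892089652}$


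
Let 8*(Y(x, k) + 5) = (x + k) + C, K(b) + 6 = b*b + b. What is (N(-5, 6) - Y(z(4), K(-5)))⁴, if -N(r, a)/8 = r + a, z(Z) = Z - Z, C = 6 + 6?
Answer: 390625/256 ≈ 1525.9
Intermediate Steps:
C = 12
K(b) = -6 + b + b² (K(b) = -6 + (b*b + b) = -6 + (b² + b) = -6 + (b + b²) = -6 + b + b²)
z(Z) = 0
N(r, a) = -8*a - 8*r (N(r, a) = -8*(r + a) = -8*(a + r) = -8*a - 8*r)
Y(x, k) = -7/2 + k/8 + x/8 (Y(x, k) = -5 + ((x + k) + 12)/8 = -5 + ((k + x) + 12)/8 = -5 + (12 + k + x)/8 = -5 + (3/2 + k/8 + x/8) = -7/2 + k/8 + x/8)
(N(-5, 6) - Y(z(4), K(-5)))⁴ = ((-8*6 - 8*(-5)) - (-7/2 + (-6 - 5 + (-5)²)/8 + (⅛)*0))⁴ = ((-48 + 40) - (-7/2 + (-6 - 5 + 25)/8 + 0))⁴ = (-8 - (-7/2 + (⅛)*14 + 0))⁴ = (-8 - (-7/2 + 7/4 + 0))⁴ = (-8 - 1*(-7/4))⁴ = (-8 + 7/4)⁴ = (-25/4)⁴ = 390625/256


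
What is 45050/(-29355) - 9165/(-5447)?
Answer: 363865/2459949 ≈ 0.14792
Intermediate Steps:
45050/(-29355) - 9165/(-5447) = 45050*(-1/29355) - 9165*(-1/5447) = -9010/5871 + 705/419 = 363865/2459949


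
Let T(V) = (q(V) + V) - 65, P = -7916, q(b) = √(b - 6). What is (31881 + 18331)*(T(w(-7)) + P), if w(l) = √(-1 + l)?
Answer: -400741972 + 50212*√(-6 + 2*I*√2) + 100424*I*√2 ≈ -4.0071e+8 + 2.6822e+5*I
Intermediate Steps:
q(b) = √(-6 + b)
T(V) = -65 + V + √(-6 + V) (T(V) = (√(-6 + V) + V) - 65 = (V + √(-6 + V)) - 65 = -65 + V + √(-6 + V))
(31881 + 18331)*(T(w(-7)) + P) = (31881 + 18331)*((-65 + √(-1 - 7) + √(-6 + √(-1 - 7))) - 7916) = 50212*((-65 + √(-8) + √(-6 + √(-8))) - 7916) = 50212*((-65 + 2*I*√2 + √(-6 + 2*I*√2)) - 7916) = 50212*((-65 + √(-6 + 2*I*√2) + 2*I*√2) - 7916) = 50212*(-7981 + √(-6 + 2*I*√2) + 2*I*√2) = -400741972 + 50212*√(-6 + 2*I*√2) + 100424*I*√2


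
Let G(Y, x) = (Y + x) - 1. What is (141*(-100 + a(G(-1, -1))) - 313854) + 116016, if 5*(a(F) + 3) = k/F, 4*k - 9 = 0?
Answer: -4247643/20 ≈ -2.1238e+5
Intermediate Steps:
k = 9/4 (k = 9/4 + (¼)*0 = 9/4 + 0 = 9/4 ≈ 2.2500)
G(Y, x) = -1 + Y + x
a(F) = -3 + 9/(20*F) (a(F) = -3 + (9/(4*F))/5 = -3 + 9/(20*F))
(141*(-100 + a(G(-1, -1))) - 313854) + 116016 = (141*(-100 + (-3 + 9/(20*(-1 - 1 - 1)))) - 313854) + 116016 = (141*(-100 + (-3 + (9/20)/(-3))) - 313854) + 116016 = (141*(-100 + (-3 + (9/20)*(-⅓))) - 313854) + 116016 = (141*(-100 + (-3 - 3/20)) - 313854) + 116016 = (141*(-100 - 63/20) - 313854) + 116016 = (141*(-2063/20) - 313854) + 116016 = (-290883/20 - 313854) + 116016 = -6567963/20 + 116016 = -4247643/20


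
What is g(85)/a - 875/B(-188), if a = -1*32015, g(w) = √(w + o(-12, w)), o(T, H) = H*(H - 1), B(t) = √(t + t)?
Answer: -17/6403 + 875*I*√94/188 ≈ -0.002655 + 45.125*I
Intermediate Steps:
B(t) = √2*√t (B(t) = √(2*t) = √2*√t)
o(T, H) = H*(-1 + H)
g(w) = √(w + w*(-1 + w))
a = -32015
g(85)/a - 875/B(-188) = √(85²)/(-32015) - 875*(-I*√94/188) = √7225*(-1/32015) - 875*(-I*√94/188) = 85*(-1/32015) - 875*(-I*√94/188) = -17/6403 - (-875)*I*√94/188 = -17/6403 + 875*I*√94/188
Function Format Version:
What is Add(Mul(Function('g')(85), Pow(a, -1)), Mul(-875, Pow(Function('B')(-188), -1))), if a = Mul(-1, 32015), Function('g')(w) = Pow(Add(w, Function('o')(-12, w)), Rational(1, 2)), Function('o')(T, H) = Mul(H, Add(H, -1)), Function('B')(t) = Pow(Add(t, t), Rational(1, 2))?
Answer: Add(Rational(-17, 6403), Mul(Rational(875, 188), I, Pow(94, Rational(1, 2)))) ≈ Add(-0.0026550, Mul(45.125, I))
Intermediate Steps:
Function('B')(t) = Mul(Pow(2, Rational(1, 2)), Pow(t, Rational(1, 2))) (Function('B')(t) = Pow(Mul(2, t), Rational(1, 2)) = Mul(Pow(2, Rational(1, 2)), Pow(t, Rational(1, 2))))
Function('o')(T, H) = Mul(H, Add(-1, H))
Function('g')(w) = Pow(Add(w, Mul(w, Add(-1, w))), Rational(1, 2))
a = -32015
Add(Mul(Function('g')(85), Pow(a, -1)), Mul(-875, Pow(Function('B')(-188), -1))) = Add(Mul(Pow(Pow(85, 2), Rational(1, 2)), Pow(-32015, -1)), Mul(-875, Pow(Mul(Pow(2, Rational(1, 2)), Pow(-188, Rational(1, 2))), -1))) = Add(Mul(Pow(7225, Rational(1, 2)), Rational(-1, 32015)), Mul(-875, Pow(Mul(Pow(2, Rational(1, 2)), Mul(2, I, Pow(47, Rational(1, 2)))), -1))) = Add(Mul(85, Rational(-1, 32015)), Mul(-875, Pow(Mul(2, I, Pow(94, Rational(1, 2))), -1))) = Add(Rational(-17, 6403), Mul(-875, Mul(Rational(-1, 188), I, Pow(94, Rational(1, 2))))) = Add(Rational(-17, 6403), Mul(Rational(875, 188), I, Pow(94, Rational(1, 2))))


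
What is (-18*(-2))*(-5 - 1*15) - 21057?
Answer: -21777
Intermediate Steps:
(-18*(-2))*(-5 - 1*15) - 21057 = 36*(-5 - 15) - 21057 = 36*(-20) - 21057 = -720 - 21057 = -21777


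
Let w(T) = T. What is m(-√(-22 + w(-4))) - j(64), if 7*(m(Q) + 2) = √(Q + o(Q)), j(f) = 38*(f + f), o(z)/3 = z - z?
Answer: -4866 + 26^(¼)*√(-I)/7 ≈ -4865.8 - 0.2281*I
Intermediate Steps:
o(z) = 0 (o(z) = 3*(z - z) = 3*0 = 0)
j(f) = 76*f (j(f) = 38*(2*f) = 76*f)
m(Q) = -2 + √Q/7 (m(Q) = -2 + √(Q + 0)/7 = -2 + √Q/7)
m(-√(-22 + w(-4))) - j(64) = (-2 + √(-√(-22 - 4))/7) - 76*64 = (-2 + √(-√(-26))/7) - 1*4864 = (-2 + √(-I*√26)/7) - 4864 = (-2 + (26^(¼)*√(-I))/7) - 4864 = (-2 + 26^(¼)*√(-I)/7) - 4864 = -4866 + 26^(¼)*√(-I)/7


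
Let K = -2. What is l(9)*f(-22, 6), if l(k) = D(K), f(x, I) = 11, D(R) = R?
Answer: -22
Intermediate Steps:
l(k) = -2
l(9)*f(-22, 6) = -2*11 = -22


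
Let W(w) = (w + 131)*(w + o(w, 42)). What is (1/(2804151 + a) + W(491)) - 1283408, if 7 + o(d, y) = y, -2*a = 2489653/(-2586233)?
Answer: -13869608588643252018/14504378196019 ≈ -9.5624e+5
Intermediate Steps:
a = 2489653/5172466 (a = -2489653/(2*(-2586233)) = -2489653*(-1)/(2*2586233) = -½*(-2489653/2586233) = 2489653/5172466 ≈ 0.48133)
o(d, y) = -7 + y
W(w) = (35 + w)*(131 + w) (W(w) = (w + 131)*(w + (-7 + 42)) = (131 + w)*(w + 35) = (131 + w)*(35 + w) = (35 + w)*(131 + w))
(1/(2804151 + a) + W(491)) - 1283408 = (1/(2804151 + 2489653/5172466) + (4585 + 491² + 166*491)) - 1283408 = (1/(14504378196019/5172466) + (4585 + 241081 + 81506)) - 1283408 = (5172466/14504378196019 + 327172) - 1283408 = 4745426423153100734/14504378196019 - 1283408 = -13869608588643252018/14504378196019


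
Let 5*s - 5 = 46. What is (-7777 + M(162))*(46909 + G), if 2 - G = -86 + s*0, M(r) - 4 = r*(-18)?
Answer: -502350933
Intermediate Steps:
s = 51/5 (s = 1 + (1/5)*46 = 1 + 46/5 = 51/5 ≈ 10.200)
M(r) = 4 - 18*r (M(r) = 4 + r*(-18) = 4 - 18*r)
G = 88 (G = 2 - (-86 + (51/5)*0) = 2 - (-86 + 0) = 2 - 1*(-86) = 2 + 86 = 88)
(-7777 + M(162))*(46909 + G) = (-7777 + (4 - 18*162))*(46909 + 88) = (-7777 + (4 - 2916))*46997 = (-7777 - 2912)*46997 = -10689*46997 = -502350933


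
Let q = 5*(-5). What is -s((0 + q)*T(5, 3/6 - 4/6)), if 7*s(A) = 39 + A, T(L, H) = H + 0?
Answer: -37/6 ≈ -6.1667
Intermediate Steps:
T(L, H) = H
q = -25
s(A) = 39/7 + A/7 (s(A) = (39 + A)/7 = 39/7 + A/7)
-s((0 + q)*T(5, 3/6 - 4/6)) = -(39/7 + ((0 - 25)*(3/6 - 4/6))/7) = -(39/7 + (-25*(3*(1/6) - 4*1/6))/7) = -(39/7 + (-25*(1/2 - 2/3))/7) = -(39/7 + (-25*(-1/6))/7) = -(39/7 + (1/7)*(25/6)) = -(39/7 + 25/42) = -1*37/6 = -37/6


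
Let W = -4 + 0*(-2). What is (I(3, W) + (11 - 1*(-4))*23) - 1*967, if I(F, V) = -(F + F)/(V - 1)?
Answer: -3104/5 ≈ -620.80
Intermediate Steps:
W = -4 (W = -4 + 0 = -4)
I(F, V) = -2*F/(-1 + V)
(I(3, W) + (11 - 1*(-4))*23) - 1*967 = (-2*3/(-1 - 4) + (11 - 1*(-4))*23) - 1*967 = (-2*3/(-5) + (11 + 4)*23) - 967 = (-2*3*(-⅕) + 15*23) - 967 = (6/5 + 345) - 967 = 1731/5 - 967 = -3104/5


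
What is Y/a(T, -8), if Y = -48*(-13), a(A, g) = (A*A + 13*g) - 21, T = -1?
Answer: -156/31 ≈ -5.0323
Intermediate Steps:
a(A, g) = -21 + A² + 13*g (a(A, g) = (A² + 13*g) - 21 = -21 + A² + 13*g)
Y = 624
Y/a(T, -8) = 624/(-21 + (-1)² + 13*(-8)) = 624/(-21 + 1 - 104) = 624/(-124) = 624*(-1/124) = -156/31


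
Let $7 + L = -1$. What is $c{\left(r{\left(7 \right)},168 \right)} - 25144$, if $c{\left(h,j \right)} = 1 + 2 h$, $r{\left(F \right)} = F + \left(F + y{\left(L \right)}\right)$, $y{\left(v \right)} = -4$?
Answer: $-25123$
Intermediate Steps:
$L = -8$ ($L = -7 - 1 = -8$)
$r{\left(F \right)} = -4 + 2 F$ ($r{\left(F \right)} = F + \left(F - 4\right) = F + \left(-4 + F\right) = -4 + 2 F$)
$c{\left(r{\left(7 \right)},168 \right)} - 25144 = \left(1 + 2 \left(-4 + 2 \cdot 7\right)\right) - 25144 = \left(1 + 2 \left(-4 + 14\right)\right) - 25144 = \left(1 + 2 \cdot 10\right) - 25144 = \left(1 + 20\right) - 25144 = 21 - 25144 = -25123$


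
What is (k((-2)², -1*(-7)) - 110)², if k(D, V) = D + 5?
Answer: 10201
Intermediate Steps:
k(D, V) = 5 + D
(k((-2)², -1*(-7)) - 110)² = ((5 + (-2)²) - 110)² = ((5 + 4) - 110)² = (9 - 110)² = (-101)² = 10201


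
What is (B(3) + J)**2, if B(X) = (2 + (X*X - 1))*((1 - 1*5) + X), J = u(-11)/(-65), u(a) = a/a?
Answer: 423801/4225 ≈ 100.31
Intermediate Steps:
u(a) = 1
J = -1/65 (J = 1/(-65) = 1*(-1/65) = -1/65 ≈ -0.015385)
B(X) = (1 + X**2)*(-4 + X) (B(X) = (2 + (X**2 - 1))*((1 - 5) + X) = (2 + (-1 + X**2))*(-4 + X) = (1 + X**2)*(-4 + X))
(B(3) + J)**2 = ((-4 + 3 + 3**3 - 4*3**2) - 1/65)**2 = ((-4 + 3 + 27 - 4*9) - 1/65)**2 = ((-4 + 3 + 27 - 36) - 1/65)**2 = (-10 - 1/65)**2 = (-651/65)**2 = 423801/4225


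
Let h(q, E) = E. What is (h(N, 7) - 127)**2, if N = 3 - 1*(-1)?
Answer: 14400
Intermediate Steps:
N = 4 (N = 3 + 1 = 4)
(h(N, 7) - 127)**2 = (7 - 127)**2 = (-120)**2 = 14400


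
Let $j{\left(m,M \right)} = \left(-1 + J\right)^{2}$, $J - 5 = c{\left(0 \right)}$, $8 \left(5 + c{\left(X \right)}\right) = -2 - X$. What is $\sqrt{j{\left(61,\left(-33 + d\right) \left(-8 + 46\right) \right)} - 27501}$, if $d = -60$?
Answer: $\frac{i \sqrt{439991}}{4} \approx 165.83 i$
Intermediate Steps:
$c{\left(X \right)} = - \frac{21}{4} - \frac{X}{8}$ ($c{\left(X \right)} = -5 + \frac{-2 - X}{8} = -5 - \left(\frac{1}{4} + \frac{X}{8}\right) = - \frac{21}{4} - \frac{X}{8}$)
$J = - \frac{1}{4}$ ($J = 5 - \frac{21}{4} = - \frac{1}{4} \approx -0.25$)
$j{\left(m,M \right)} = \frac{25}{16}$ ($j{\left(m,M \right)} = \left(-1 - \frac{1}{4}\right)^{2} = \left(- \frac{5}{4}\right)^{2} = \frac{25}{16}$)
$\sqrt{j{\left(61,\left(-33 + d\right) \left(-8 + 46\right) \right)} - 27501} = \sqrt{\frac{25}{16} - 27501} = \sqrt{- \frac{439991}{16}} = \frac{i \sqrt{439991}}{4}$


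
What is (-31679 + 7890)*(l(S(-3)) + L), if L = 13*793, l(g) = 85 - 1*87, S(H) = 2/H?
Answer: -245193223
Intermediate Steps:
l(g) = -2 (l(g) = 85 - 87 = -2)
L = 10309
(-31679 + 7890)*(l(S(-3)) + L) = (-31679 + 7890)*(-2 + 10309) = -23789*10307 = -245193223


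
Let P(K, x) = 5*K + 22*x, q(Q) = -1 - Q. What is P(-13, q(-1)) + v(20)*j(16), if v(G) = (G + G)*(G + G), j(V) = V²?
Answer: 409535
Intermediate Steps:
v(G) = 4*G² (v(G) = (2*G)*(2*G) = 4*G²)
P(-13, q(-1)) + v(20)*j(16) = (5*(-13) + 22*(-1 - 1*(-1))) + (4*20²)*16² = (-65 + 22*(-1 + 1)) + (4*400)*256 = (-65 + 22*0) + 1600*256 = (-65 + 0) + 409600 = -65 + 409600 = 409535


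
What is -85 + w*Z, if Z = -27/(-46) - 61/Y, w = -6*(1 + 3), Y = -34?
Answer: -55579/391 ≈ -142.15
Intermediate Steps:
w = -24 (w = -6*4 = -24)
Z = 931/391 (Z = -27/(-46) - 61/(-34) = -27*(-1/46) - 61*(-1/34) = 27/46 + 61/34 = 931/391 ≈ 2.3811)
-85 + w*Z = -85 - 24*931/391 = -85 - 22344/391 = -55579/391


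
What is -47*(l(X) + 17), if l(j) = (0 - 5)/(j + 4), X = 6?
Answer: -1551/2 ≈ -775.50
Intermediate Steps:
l(j) = -5/(4 + j)
-47*(l(X) + 17) = -47*(-5/(4 + 6) + 17) = -47*(-5/10 + 17) = -47*(-5*1/10 + 17) = -47*(-1/2 + 17) = -47*33/2 = -1551/2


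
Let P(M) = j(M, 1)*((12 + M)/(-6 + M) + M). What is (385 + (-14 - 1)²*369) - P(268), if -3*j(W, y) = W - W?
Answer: 83410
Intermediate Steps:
j(W, y) = 0 (j(W, y) = -(W - W)/3 = -⅓*0 = 0)
P(M) = 0 (P(M) = 0*((12 + M)/(-6 + M) + M) = 0*(M + (12 + M)/(-6 + M)) = 0)
(385 + (-14 - 1)²*369) - P(268) = (385 + (-14 - 1)²*369) - 1*0 = (385 + (-15)²*369) + 0 = (385 + 225*369) + 0 = (385 + 83025) + 0 = 83410 + 0 = 83410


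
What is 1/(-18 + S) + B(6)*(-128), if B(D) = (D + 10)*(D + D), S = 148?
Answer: -3194879/130 ≈ -24576.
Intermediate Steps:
B(D) = 2*D*(10 + D) (B(D) = (10 + D)*(2*D) = 2*D*(10 + D))
1/(-18 + S) + B(6)*(-128) = 1/(-18 + 148) + (2*6*(10 + 6))*(-128) = 1/130 + (2*6*16)*(-128) = 1/130 + 192*(-128) = 1/130 - 24576 = -3194879/130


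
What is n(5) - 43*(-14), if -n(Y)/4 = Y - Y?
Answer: 602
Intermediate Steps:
n(Y) = 0 (n(Y) = -4*(Y - Y) = -4*0 = 0)
n(5) - 43*(-14) = 0 - 43*(-14) = 0 + 602 = 602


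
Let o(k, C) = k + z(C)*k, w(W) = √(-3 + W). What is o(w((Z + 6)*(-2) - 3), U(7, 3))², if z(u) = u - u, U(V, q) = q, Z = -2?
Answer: -14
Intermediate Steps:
z(u) = 0
o(k, C) = k (o(k, C) = k + 0*k = k + 0 = k)
o(w((Z + 6)*(-2) - 3), U(7, 3))² = (√(-3 + ((-2 + 6)*(-2) - 3)))² = (√(-3 + (4*(-2) - 3)))² = (√(-3 + (-8 - 3)))² = (√(-3 - 11))² = (√(-14))² = (I*√14)² = -14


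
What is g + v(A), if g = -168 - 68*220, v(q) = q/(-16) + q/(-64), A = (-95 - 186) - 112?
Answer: -966227/64 ≈ -15097.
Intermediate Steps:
A = -393 (A = -281 - 112 = -393)
v(q) = -5*q/64 (v(q) = q*(-1/16) + q*(-1/64) = -q/16 - q/64 = -5*q/64)
g = -15128 (g = -168 - 14960 = -15128)
g + v(A) = -15128 - 5/64*(-393) = -15128 + 1965/64 = -966227/64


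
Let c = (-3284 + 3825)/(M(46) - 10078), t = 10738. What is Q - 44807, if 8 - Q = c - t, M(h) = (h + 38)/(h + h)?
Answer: -7894407710/231773 ≈ -34061.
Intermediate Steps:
M(h) = (38 + h)/(2*h) (M(h) = (38 + h)/((2*h)) = (38 + h)*(1/(2*h)) = (38 + h)/(2*h))
c = -12443/231773 (c = (-3284 + 3825)/((1/2)*(38 + 46)/46 - 10078) = 541/((1/2)*(1/46)*84 - 10078) = 541/(21/23 - 10078) = 541/(-231773/23) = 541*(-23/231773) = -12443/231773 ≈ -0.053686)
Q = 2490645101/231773 (Q = 8 - (-12443/231773 - 1*10738) = 8 - (-12443/231773 - 10738) = 8 - 1*(-2488790917/231773) = 8 + 2488790917/231773 = 2490645101/231773 ≈ 10746.)
Q - 44807 = 2490645101/231773 - 44807 = -7894407710/231773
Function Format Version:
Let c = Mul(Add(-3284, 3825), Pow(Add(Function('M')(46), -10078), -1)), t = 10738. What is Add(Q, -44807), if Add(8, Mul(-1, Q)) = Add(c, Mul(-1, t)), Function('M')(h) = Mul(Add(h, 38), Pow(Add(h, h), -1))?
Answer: Rational(-7894407710, 231773) ≈ -34061.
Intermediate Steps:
Function('M')(h) = Mul(Rational(1, 2), Pow(h, -1), Add(38, h)) (Function('M')(h) = Mul(Add(38, h), Pow(Mul(2, h), -1)) = Mul(Add(38, h), Mul(Rational(1, 2), Pow(h, -1))) = Mul(Rational(1, 2), Pow(h, -1), Add(38, h)))
c = Rational(-12443, 231773) (c = Mul(Add(-3284, 3825), Pow(Add(Mul(Rational(1, 2), Pow(46, -1), Add(38, 46)), -10078), -1)) = Mul(541, Pow(Add(Mul(Rational(1, 2), Rational(1, 46), 84), -10078), -1)) = Mul(541, Pow(Add(Rational(21, 23), -10078), -1)) = Mul(541, Pow(Rational(-231773, 23), -1)) = Mul(541, Rational(-23, 231773)) = Rational(-12443, 231773) ≈ -0.053686)
Q = Rational(2490645101, 231773) (Q = Add(8, Mul(-1, Add(Rational(-12443, 231773), Mul(-1, 10738)))) = Add(8, Mul(-1, Add(Rational(-12443, 231773), -10738))) = Add(8, Mul(-1, Rational(-2488790917, 231773))) = Add(8, Rational(2488790917, 231773)) = Rational(2490645101, 231773) ≈ 10746.)
Add(Q, -44807) = Add(Rational(2490645101, 231773), -44807) = Rational(-7894407710, 231773)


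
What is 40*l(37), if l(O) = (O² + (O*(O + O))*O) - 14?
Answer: 4106440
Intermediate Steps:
l(O) = -14 + O² + 2*O³ (l(O) = (O² + (O*(2*O))*O) - 14 = (O² + (2*O²)*O) - 14 = (O² + 2*O³) - 14 = -14 + O² + 2*O³)
40*l(37) = 40*(-14 + 37² + 2*37³) = 40*(-14 + 1369 + 2*50653) = 40*(-14 + 1369 + 101306) = 40*102661 = 4106440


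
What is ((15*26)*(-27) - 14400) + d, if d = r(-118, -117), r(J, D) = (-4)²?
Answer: -24914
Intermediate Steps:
r(J, D) = 16
d = 16
((15*26)*(-27) - 14400) + d = ((15*26)*(-27) - 14400) + 16 = (390*(-27) - 14400) + 16 = (-10530 - 14400) + 16 = -24930 + 16 = -24914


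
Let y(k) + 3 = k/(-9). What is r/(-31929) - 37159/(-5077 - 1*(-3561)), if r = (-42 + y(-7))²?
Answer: 95862286127/3920753484 ≈ 24.450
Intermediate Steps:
y(k) = -3 - k/9 (y(k) = -3 + k/(-9) = -3 + k*(-⅑) = -3 - k/9)
r = 158404/81 (r = (-42 + (-3 - ⅑*(-7)))² = (-42 + (-3 + 7/9))² = (-42 - 20/9)² = (-398/9)² = 158404/81 ≈ 1955.6)
r/(-31929) - 37159/(-5077 - 1*(-3561)) = (158404/81)/(-31929) - 37159/(-5077 - 1*(-3561)) = (158404/81)*(-1/31929) - 37159/(-5077 + 3561) = -158404/2586249 - 37159/(-1516) = -158404/2586249 - 37159*(-1/1516) = -158404/2586249 + 37159/1516 = 95862286127/3920753484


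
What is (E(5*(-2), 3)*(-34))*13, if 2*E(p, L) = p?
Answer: 2210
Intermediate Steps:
E(p, L) = p/2
(E(5*(-2), 3)*(-34))*13 = (((5*(-2))/2)*(-34))*13 = (((1/2)*(-10))*(-34))*13 = -5*(-34)*13 = 170*13 = 2210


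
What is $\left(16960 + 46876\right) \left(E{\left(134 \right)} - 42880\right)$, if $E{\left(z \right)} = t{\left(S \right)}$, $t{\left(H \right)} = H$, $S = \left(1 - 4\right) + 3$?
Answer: $-2737287680$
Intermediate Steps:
$S = 0$ ($S = -3 + 3 = 0$)
$E{\left(z \right)} = 0$
$\left(16960 + 46876\right) \left(E{\left(134 \right)} - 42880\right) = \left(16960 + 46876\right) \left(0 - 42880\right) = 63836 \left(-42880\right) = -2737287680$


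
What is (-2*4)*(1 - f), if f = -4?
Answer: -40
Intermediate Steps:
(-2*4)*(1 - f) = (-2*4)*(1 - 1*(-4)) = -8*(1 + 4) = -8*5 = -40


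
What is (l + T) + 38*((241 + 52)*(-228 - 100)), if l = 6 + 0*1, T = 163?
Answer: -3651783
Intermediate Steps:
l = 6 (l = 6 + 0 = 6)
(l + T) + 38*((241 + 52)*(-228 - 100)) = (6 + 163) + 38*((241 + 52)*(-228 - 100)) = 169 + 38*(293*(-328)) = 169 + 38*(-96104) = 169 - 3651952 = -3651783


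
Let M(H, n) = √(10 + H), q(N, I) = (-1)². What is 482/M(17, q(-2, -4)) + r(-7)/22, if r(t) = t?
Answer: -7/22 + 482*√3/9 ≈ 92.443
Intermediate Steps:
q(N, I) = 1
482/M(17, q(-2, -4)) + r(-7)/22 = 482/(√(10 + 17)) - 7/22 = 482/(√27) - 7*1/22 = 482/((3*√3)) - 7/22 = 482*(√3/9) - 7/22 = 482*√3/9 - 7/22 = -7/22 + 482*√3/9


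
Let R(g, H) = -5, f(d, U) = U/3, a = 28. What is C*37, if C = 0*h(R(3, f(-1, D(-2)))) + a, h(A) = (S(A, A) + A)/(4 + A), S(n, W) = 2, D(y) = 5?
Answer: 1036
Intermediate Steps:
f(d, U) = U/3 (f(d, U) = U*(1/3) = U/3)
h(A) = (2 + A)/(4 + A)
C = 28 (C = 0*((2 - 5)/(4 - 5)) + 28 = 0*(-3/(-1)) + 28 = 0*(-1*(-3)) + 28 = 0*3 + 28 = 0 + 28 = 28)
C*37 = 28*37 = 1036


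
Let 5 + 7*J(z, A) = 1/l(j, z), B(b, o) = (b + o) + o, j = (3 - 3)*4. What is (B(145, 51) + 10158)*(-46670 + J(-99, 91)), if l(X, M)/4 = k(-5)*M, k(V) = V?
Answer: -1346107542019/2772 ≈ -4.8561e+8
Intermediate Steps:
j = 0 (j = 0*4 = 0)
l(X, M) = -20*M (l(X, M) = 4*(-5*M) = -20*M)
B(b, o) = b + 2*o
J(z, A) = -5/7 - 1/(140*z) (J(z, A) = -5/7 + 1/(7*((-20*z))) = -5/7 + (-1/(20*z))/7 = -5/7 - 1/(140*z))
(B(145, 51) + 10158)*(-46670 + J(-99, 91)) = ((145 + 2*51) + 10158)*(-46670 + (1/140)*(-1 - 100*(-99))/(-99)) = ((145 + 102) + 10158)*(-46670 + (1/140)*(-1/99)*(-1 + 9900)) = (247 + 10158)*(-46670 + (1/140)*(-1/99)*9899) = 10405*(-46670 - 9899/13860) = 10405*(-646856099/13860) = -1346107542019/2772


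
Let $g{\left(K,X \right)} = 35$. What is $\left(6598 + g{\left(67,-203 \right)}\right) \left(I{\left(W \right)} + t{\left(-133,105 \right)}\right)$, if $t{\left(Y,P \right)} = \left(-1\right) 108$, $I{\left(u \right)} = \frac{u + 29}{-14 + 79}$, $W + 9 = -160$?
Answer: $- \frac{9498456}{13} \approx -7.3065 \cdot 10^{5}$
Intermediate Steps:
$W = -169$ ($W = -9 - 160 = -169$)
$I{\left(u \right)} = \frac{29}{65} + \frac{u}{65}$ ($I{\left(u \right)} = \frac{29 + u}{65} = \left(29 + u\right) \frac{1}{65} = \frac{29}{65} + \frac{u}{65}$)
$t{\left(Y,P \right)} = -108$
$\left(6598 + g{\left(67,-203 \right)}\right) \left(I{\left(W \right)} + t{\left(-133,105 \right)}\right) = \left(6598 + 35\right) \left(\left(\frac{29}{65} + \frac{1}{65} \left(-169\right)\right) - 108\right) = 6633 \left(\left(\frac{29}{65} - \frac{13}{5}\right) - 108\right) = 6633 \left(- \frac{28}{13} - 108\right) = 6633 \left(- \frac{1432}{13}\right) = - \frac{9498456}{13}$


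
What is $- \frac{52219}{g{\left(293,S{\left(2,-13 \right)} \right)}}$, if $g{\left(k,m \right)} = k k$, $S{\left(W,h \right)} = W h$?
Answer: $- \frac{52219}{85849} \approx -0.60827$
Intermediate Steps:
$g{\left(k,m \right)} = k^{2}$
$- \frac{52219}{g{\left(293,S{\left(2,-13 \right)} \right)}} = - \frac{52219}{293^{2}} = - \frac{52219}{85849}$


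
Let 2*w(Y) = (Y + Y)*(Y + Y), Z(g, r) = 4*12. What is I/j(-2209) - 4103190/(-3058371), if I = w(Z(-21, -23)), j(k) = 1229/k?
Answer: -1152827251526/139212517 ≈ -8281.1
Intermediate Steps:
Z(g, r) = 48
w(Y) = 2*Y² (w(Y) = ((Y + Y)*(Y + Y))/2 = ((2*Y)*(2*Y))/2 = (4*Y²)/2 = 2*Y²)
I = 4608 (I = 2*48² = 2*2304 = 4608)
I/j(-2209) - 4103190/(-3058371) = 4608/((1229/(-2209))) - 4103190/(-3058371) = 4608/((1229*(-1/2209))) - 4103190*(-1/3058371) = 4608/(-1229/2209) + 151970/113273 = 4608*(-2209/1229) + 151970/113273 = -10179072/1229 + 151970/113273 = -1152827251526/139212517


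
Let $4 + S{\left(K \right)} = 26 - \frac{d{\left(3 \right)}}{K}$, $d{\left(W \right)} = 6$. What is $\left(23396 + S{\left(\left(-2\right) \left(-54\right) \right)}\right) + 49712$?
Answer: $\frac{1316339}{18} \approx 73130.0$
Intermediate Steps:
$S{\left(K \right)} = 22 - \frac{6}{K}$ ($S{\left(K \right)} = -4 + \left(26 - \frac{6}{K}\right) = 22 - \frac{6}{K}$)
$\left(23396 + S{\left(\left(-2\right) \left(-54\right) \right)}\right) + 49712 = \left(23396 + \left(22 - \frac{6}{\left(-2\right) \left(-54\right)}\right)\right) + 49712 = \left(23396 + \left(22 - \frac{6}{108}\right)\right) + 49712 = \left(23396 + \left(22 - \frac{1}{18}\right)\right) + 49712 = \left(23396 + \frac{395}{18}\right) + 49712 = \frac{421523}{18} + 49712 = \frac{1316339}{18}$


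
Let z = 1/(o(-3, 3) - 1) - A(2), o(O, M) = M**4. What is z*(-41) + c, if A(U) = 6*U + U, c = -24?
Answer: 43959/80 ≈ 549.49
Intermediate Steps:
A(U) = 7*U
z = -1119/80 (z = 1/(3**4 - 1) - 7*2 = 1/(81 - 1) - 1*14 = 1/80 - 14 = -1119/80 ≈ -13.988)
z*(-41) + c = -1119/80*(-41) - 24 = 45879/80 - 24 = 43959/80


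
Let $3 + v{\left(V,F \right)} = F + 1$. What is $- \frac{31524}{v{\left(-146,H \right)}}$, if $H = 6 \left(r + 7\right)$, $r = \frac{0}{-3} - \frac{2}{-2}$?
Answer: $- \frac{15762}{23} \approx -685.3$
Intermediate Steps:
$r = 1$ ($r = 0 \left(- \frac{1}{3}\right) - -1 = 0 + 1 = 1$)
$H = 48$ ($H = 6 \left(1 + 7\right) = 6 \cdot 8 = 48$)
$v{\left(V,F \right)} = -2 + F$ ($v{\left(V,F \right)} = -3 + \left(F + 1\right) = -3 + \left(1 + F\right) = -2 + F$)
$- \frac{31524}{v{\left(-146,H \right)}} = - \frac{31524}{-2 + 48} = - \frac{31524}{46} = \left(-31524\right) \frac{1}{46} = - \frac{15762}{23}$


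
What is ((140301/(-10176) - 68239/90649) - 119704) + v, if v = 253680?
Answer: 41190658269737/307481408 ≈ 1.3396e+5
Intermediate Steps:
((140301/(-10176) - 68239/90649) - 119704) + v = ((140301/(-10176) - 68239/90649) - 119704) + 253680 = ((140301*(-1/10176) - 68239*1/90649) - 119704) + 253680 = ((-46767/3392 - 68239/90649) - 119704) + 253680 = (-4470848471/307481408 - 119704) + 253680 = -36811225311703/307481408 + 253680 = 41190658269737/307481408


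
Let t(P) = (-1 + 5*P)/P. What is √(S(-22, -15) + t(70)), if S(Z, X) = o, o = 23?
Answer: √137130/70 ≈ 5.2902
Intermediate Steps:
t(P) = (-1 + 5*P)/P
S(Z, X) = 23
√(S(-22, -15) + t(70)) = √(23 + (5 - 1/70)) = √(23 + 349/70) = √(1959/70) = √137130/70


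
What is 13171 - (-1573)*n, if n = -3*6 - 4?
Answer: -21435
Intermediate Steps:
n = -22 (n = -18 - 4 = -22)
13171 - (-1573)*n = 13171 - (-1573)*(-22) = 13171 - 1*34606 = 13171 - 34606 = -21435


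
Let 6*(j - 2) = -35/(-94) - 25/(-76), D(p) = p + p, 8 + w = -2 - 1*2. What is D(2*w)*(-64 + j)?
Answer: 2652558/893 ≈ 2970.4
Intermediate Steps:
w = -12 (w = -8 + (-2 - 1*2) = -8 + (-2 - 2) = -8 - 4 = -12)
D(p) = 2*p
j = 15123/7144 (j = 2 + (-35/(-94) - 25/(-76))/6 = 2 + (-35*(-1/94) - 25*(-1/76))/6 = 2 + (35/94 + 25/76)/6 = 2 + (⅙)*(2505/3572) = 2 + 835/7144 = 15123/7144 ≈ 2.1169)
D(2*w)*(-64 + j) = (2*(2*(-12)))*(-64 + 15123/7144) = (2*(-24))*(-442093/7144) = -48*(-442093/7144) = 2652558/893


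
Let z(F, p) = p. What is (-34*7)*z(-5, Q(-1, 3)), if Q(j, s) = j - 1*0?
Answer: 238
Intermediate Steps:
Q(j, s) = j (Q(j, s) = j + 0 = j)
(-34*7)*z(-5, Q(-1, 3)) = -34*7*(-1) = -238*(-1) = 238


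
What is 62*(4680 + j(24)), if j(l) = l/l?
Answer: 290222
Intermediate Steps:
j(l) = 1
62*(4680 + j(24)) = 62*(4680 + 1) = 62*4681 = 290222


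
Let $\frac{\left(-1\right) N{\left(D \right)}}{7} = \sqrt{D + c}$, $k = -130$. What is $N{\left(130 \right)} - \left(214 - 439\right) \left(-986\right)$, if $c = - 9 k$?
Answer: $-221850 - 70 \sqrt{13} \approx -2.221 \cdot 10^{5}$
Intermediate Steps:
$c = 1170$ ($c = \left(-9\right) \left(-130\right) = 1170$)
$N{\left(D \right)} = - 7 \sqrt{1170 + D}$ ($N{\left(D \right)} = - 7 \sqrt{D + 1170} = - 7 \sqrt{1170 + D}$)
$N{\left(130 \right)} - \left(214 - 439\right) \left(-986\right) = - 7 \sqrt{1170 + 130} - \left(214 - 439\right) \left(-986\right) = - 7 \sqrt{1300} - \left(-225\right) \left(-986\right) = - 7 \cdot 10 \sqrt{13} - 221850 = - 70 \sqrt{13} - 221850 = -221850 - 70 \sqrt{13}$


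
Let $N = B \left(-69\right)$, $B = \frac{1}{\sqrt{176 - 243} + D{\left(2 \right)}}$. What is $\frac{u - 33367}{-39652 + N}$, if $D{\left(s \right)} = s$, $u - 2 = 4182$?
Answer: $\frac{3572291030}{4854039439} + \frac{87549 i \sqrt{67}}{4854039439} \approx 0.73594 + 0.00014763 i$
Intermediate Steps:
$u = 4184$ ($u = 2 + 4182 = 4184$)
$B = \frac{1}{2 + i \sqrt{67}}$ ($B = \frac{1}{\sqrt{176 - 243} + 2} = \frac{1}{\sqrt{-67} + 2} = \frac{1}{i \sqrt{67} + 2} = \frac{1}{2 + i \sqrt{67}} \approx 0.028169 - 0.11529 i$)
$N = - \frac{138}{71} + \frac{69 i \sqrt{67}}{71}$ ($N = \left(\frac{2}{71} - \frac{i \sqrt{67}}{71}\right) \left(-69\right) = - \frac{138}{71} + \frac{69 i \sqrt{67}}{71} \approx -1.9437 + 7.9548 i$)
$\frac{u - 33367}{-39652 + N} = \frac{4184 - 33367}{-39652 - \left(\frac{138}{71} - \frac{69 i \sqrt{67}}{71}\right)} = - \frac{29183}{- \frac{2815430}{71} + \frac{69 i \sqrt{67}}{71}}$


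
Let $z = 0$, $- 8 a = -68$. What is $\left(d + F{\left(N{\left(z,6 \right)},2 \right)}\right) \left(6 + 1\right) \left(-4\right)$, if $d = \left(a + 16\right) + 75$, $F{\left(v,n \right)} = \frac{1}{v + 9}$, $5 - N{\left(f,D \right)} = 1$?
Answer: $- \frac{36246}{13} \approx -2788.2$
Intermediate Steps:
$a = \frac{17}{2}$ ($a = \left(- \frac{1}{8}\right) \left(-68\right) = \frac{17}{2} \approx 8.5$)
$N{\left(f,D \right)} = 4$ ($N{\left(f,D \right)} = 5 - 1 = 4$)
$F{\left(v,n \right)} = \frac{1}{9 + v}$
$d = \frac{199}{2}$ ($d = \left(\frac{17}{2} + 16\right) + 75 = \frac{49}{2} + 75 = \frac{199}{2} \approx 99.5$)
$\left(d + F{\left(N{\left(z,6 \right)},2 \right)}\right) \left(6 + 1\right) \left(-4\right) = \left(\frac{199}{2} + \frac{1}{9 + 4}\right) \left(6 + 1\right) \left(-4\right) = \left(\frac{199}{2} + \frac{1}{13}\right) 7 \left(-4\right) = \left(\frac{199}{2} + \frac{1}{13}\right) \left(-28\right) = \frac{2589}{26} \left(-28\right) = - \frac{36246}{13}$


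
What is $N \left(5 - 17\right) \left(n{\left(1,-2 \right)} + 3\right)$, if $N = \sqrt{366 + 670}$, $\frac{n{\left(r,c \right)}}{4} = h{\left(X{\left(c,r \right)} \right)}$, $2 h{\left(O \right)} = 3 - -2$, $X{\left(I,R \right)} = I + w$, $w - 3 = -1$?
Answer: $- 312 \sqrt{259} \approx -5021.2$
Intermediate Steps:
$w = 2$ ($w = 3 - 1 = 2$)
$X{\left(I,R \right)} = 2 + I$ ($X{\left(I,R \right)} = I + 2 = 2 + I$)
$h{\left(O \right)} = \frac{5}{2}$ ($h{\left(O \right)} = \frac{3 - -2}{2} = \frac{3 + 2}{2} = \frac{1}{2} \cdot 5 = \frac{5}{2}$)
$n{\left(r,c \right)} = 10$ ($n{\left(r,c \right)} = 4 \cdot \frac{5}{2} = 10$)
$N = 2 \sqrt{259}$ ($N = \sqrt{1036} = 2 \sqrt{259} \approx 32.187$)
$N \left(5 - 17\right) \left(n{\left(1,-2 \right)} + 3\right) = 2 \sqrt{259} \left(5 - 17\right) \left(10 + 3\right) = 2 \sqrt{259} \left(\left(-12\right) 13\right) = 2 \sqrt{259} \left(-156\right) = - 312 \sqrt{259}$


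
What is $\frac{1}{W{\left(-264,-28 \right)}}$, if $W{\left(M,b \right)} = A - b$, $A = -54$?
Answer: $- \frac{1}{26} \approx -0.038462$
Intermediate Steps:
$W{\left(M,b \right)} = -54 - b$
$\frac{1}{W{\left(-264,-28 \right)}} = \frac{1}{-54 - -28} = \frac{1}{-54 + 28} = \frac{1}{-26} = - \frac{1}{26}$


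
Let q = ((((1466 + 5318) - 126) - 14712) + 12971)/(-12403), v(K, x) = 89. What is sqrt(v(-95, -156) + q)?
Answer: 5*sqrt(545211074)/12403 ≈ 9.4129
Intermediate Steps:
q = -4917/12403 (q = (((6784 - 126) - 14712) + 12971)*(-1/12403) = ((6658 - 14712) + 12971)*(-1/12403) = (-8054 + 12971)*(-1/12403) = 4917*(-1/12403) = -4917/12403 ≈ -0.39644)
sqrt(v(-95, -156) + q) = sqrt(89 - 4917/12403) = sqrt(1098950/12403) = 5*sqrt(545211074)/12403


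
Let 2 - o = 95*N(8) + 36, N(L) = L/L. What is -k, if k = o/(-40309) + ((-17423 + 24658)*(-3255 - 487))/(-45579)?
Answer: -1091306351021/1837243911 ≈ -593.99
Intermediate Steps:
N(L) = 1
o = -129 (o = 2 - (95*1 + 36) = 2 - (95 + 36) = 2 - 1*131 = 2 - 131 = -129)
k = 1091306351021/1837243911 (k = -129/(-40309) + ((-17423 + 24658)*(-3255 - 487))/(-45579) = -129*(-1/40309) + (7235*(-3742))*(-1/45579) = 129/40309 - 27073370*(-1/45579) = 129/40309 + 27073370/45579 = 1091306351021/1837243911 ≈ 593.99)
-k = -1*1091306351021/1837243911 = -1091306351021/1837243911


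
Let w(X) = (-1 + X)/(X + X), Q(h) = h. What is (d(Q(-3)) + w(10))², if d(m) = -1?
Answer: 121/400 ≈ 0.30250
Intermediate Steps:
w(X) = (-1 + X)/(2*X) (w(X) = (-1 + X)/((2*X)) = (-1 + X)*(1/(2*X)) = (-1 + X)/(2*X))
(d(Q(-3)) + w(10))² = (-1 + (½)*(-1 + 10)/10)² = (-1 + (½)*(⅒)*9)² = (-1 + 9/20)² = (-11/20)² = 121/400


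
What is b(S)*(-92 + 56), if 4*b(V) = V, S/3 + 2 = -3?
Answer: 135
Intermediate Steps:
S = -15 (S = -6 + 3*(-3) = -6 - 9 = -15)
b(V) = V/4
b(S)*(-92 + 56) = ((1/4)*(-15))*(-92 + 56) = -15/4*(-36) = 135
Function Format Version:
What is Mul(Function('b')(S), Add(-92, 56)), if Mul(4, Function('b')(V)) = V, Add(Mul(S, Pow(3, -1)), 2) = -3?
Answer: 135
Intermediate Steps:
S = -15 (S = Add(-6, Mul(3, -3)) = Add(-6, -9) = -15)
Function('b')(V) = Mul(Rational(1, 4), V)
Mul(Function('b')(S), Add(-92, 56)) = Mul(Mul(Rational(1, 4), -15), Add(-92, 56)) = Mul(Rational(-15, 4), -36) = 135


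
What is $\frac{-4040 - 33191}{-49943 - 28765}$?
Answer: $\frac{37231}{78708} \approx 0.47303$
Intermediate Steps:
$\frac{-4040 - 33191}{-49943 - 28765} = - \frac{37231}{-78708} = \left(-37231\right) \left(- \frac{1}{78708}\right) = \frac{37231}{78708}$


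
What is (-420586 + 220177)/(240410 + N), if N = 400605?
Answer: -200409/641015 ≈ -0.31264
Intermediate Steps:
(-420586 + 220177)/(240410 + N) = (-420586 + 220177)/(240410 + 400605) = -200409/641015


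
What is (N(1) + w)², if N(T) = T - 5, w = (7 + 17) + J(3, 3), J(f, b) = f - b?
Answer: 400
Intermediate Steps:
w = 24 (w = (7 + 17) + (3 - 1*3) = 24 + (3 - 3) = 24 + 0 = 24)
N(T) = -5 + T
(N(1) + w)² = ((-5 + 1) + 24)² = (-4 + 24)² = 20² = 400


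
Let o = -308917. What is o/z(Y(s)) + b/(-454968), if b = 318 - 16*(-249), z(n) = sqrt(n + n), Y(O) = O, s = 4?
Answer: -239/25276 - 308917*sqrt(2)/4 ≈ -1.0922e+5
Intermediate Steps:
z(n) = sqrt(2)*sqrt(n) (z(n) = sqrt(2*n) = sqrt(2)*sqrt(n))
b = 4302 (b = 318 + 3984 = 4302)
o/z(Y(s)) + b/(-454968) = -308917*sqrt(2)/4 + 4302/(-454968) = -308917*sqrt(2)/4 + 4302*(-1/454968) = -308917*sqrt(2)/4 - 239/25276 = -239/25276 - 308917*sqrt(2)/4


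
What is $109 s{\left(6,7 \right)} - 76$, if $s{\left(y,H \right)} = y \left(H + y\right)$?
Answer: $8426$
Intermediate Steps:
$109 s{\left(6,7 \right)} - 76 = 109 \cdot 6 \left(7 + 6\right) - 76 = 109 \cdot 6 \cdot 13 - 76 = 109 \cdot 78 - 76 = 8502 - 76 = 8426$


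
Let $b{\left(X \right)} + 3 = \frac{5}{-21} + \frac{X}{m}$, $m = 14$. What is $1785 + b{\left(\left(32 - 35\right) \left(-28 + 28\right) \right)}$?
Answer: $\frac{37417}{21} \approx 1781.8$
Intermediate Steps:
$b{\left(X \right)} = - \frac{68}{21} + \frac{X}{14}$ ($b{\left(X \right)} = -3 + \left(\frac{5}{-21} + \frac{X}{14}\right) = -3 + \left(5 \left(- \frac{1}{21}\right) + X \frac{1}{14}\right) = -3 + \left(- \frac{5}{21} + \frac{X}{14}\right) = - \frac{68}{21} + \frac{X}{14}$)
$1785 + b{\left(\left(32 - 35\right) \left(-28 + 28\right) \right)} = 1785 - \left(\frac{68}{21} - \frac{\left(32 - 35\right) \left(-28 + 28\right)}{14}\right) = 1785 - \left(\frac{68}{21} - \frac{\left(-3\right) 0}{14}\right) = 1785 + \left(- \frac{68}{21} + \frac{1}{14} \cdot 0\right) = 1785 + \left(- \frac{68}{21} + 0\right) = 1785 - \frac{68}{21} = \frac{37417}{21}$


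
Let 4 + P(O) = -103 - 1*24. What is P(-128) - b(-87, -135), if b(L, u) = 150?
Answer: -281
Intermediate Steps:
P(O) = -131 (P(O) = -4 + (-103 - 1*24) = -4 + (-103 - 24) = -4 - 127 = -131)
P(-128) - b(-87, -135) = -131 - 1*150 = -131 - 150 = -281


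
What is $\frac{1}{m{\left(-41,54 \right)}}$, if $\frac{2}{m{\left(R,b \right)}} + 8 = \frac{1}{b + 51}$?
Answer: $- \frac{839}{210} \approx -3.9952$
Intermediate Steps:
$m{\left(R,b \right)} = \frac{2}{-8 + \frac{1}{51 + b}}$ ($m{\left(R,b \right)} = \frac{2}{-8 + \frac{1}{b + 51}} = \frac{2}{-8 + \frac{1}{51 + b}}$)
$\frac{1}{m{\left(-41,54 \right)}} = \frac{1}{2 \frac{1}{407 + 8 \cdot 54} \left(-51 - 54\right)} = \frac{1}{2 \frac{1}{407 + 432} \left(-51 - 54\right)} = \frac{1}{2 \cdot \frac{1}{839} \left(-105\right)} = \frac{1}{- \frac{210}{839}} = - \frac{839}{210}$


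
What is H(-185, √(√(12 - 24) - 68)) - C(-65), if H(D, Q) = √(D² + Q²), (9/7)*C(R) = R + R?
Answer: 910/9 + √(34157 + 2*I*√3) ≈ 285.93 + 0.0093718*I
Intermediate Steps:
C(R) = 14*R/9 (C(R) = 7*(R + R)/9 = 7*(2*R)/9 = 14*R/9)
H(-185, √(√(12 - 24) - 68)) - C(-65) = √((-185)² + (√(√(12 - 24) - 68))²) - 14*(-65)/9 = √(34225 + (√(√(-12) - 68))²) - 1*(-910/9) = √(34225 + (√(2*I*√3 - 68))²) + 910/9 = √(34225 + (√(-68 + 2*I*√3))²) + 910/9 = √(34225 + (-68 + 2*I*√3)) + 910/9 = √(34157 + 2*I*√3) + 910/9 = 910/9 + √(34157 + 2*I*√3)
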